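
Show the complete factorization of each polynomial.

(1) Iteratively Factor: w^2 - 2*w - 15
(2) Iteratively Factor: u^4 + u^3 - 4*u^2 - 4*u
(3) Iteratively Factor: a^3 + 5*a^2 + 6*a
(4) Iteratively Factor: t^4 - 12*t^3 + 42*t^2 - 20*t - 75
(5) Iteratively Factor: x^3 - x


(1) = (w + 3)*(w - 5)
(2) = (u - 2)*(u^3 + 3*u^2 + 2*u) = (u - 2)*(u + 1)*(u^2 + 2*u) = u*(u - 2)*(u + 1)*(u + 2)
(3) = (a + 2)*(a^2 + 3*a) = a*(a + 2)*(a + 3)
(4) = (t - 3)*(t^3 - 9*t^2 + 15*t + 25) = (t - 3)*(t + 1)*(t^2 - 10*t + 25) = (t - 5)*(t - 3)*(t + 1)*(t - 5)
(5) = (x - 1)*(x^2 + x) = x*(x - 1)*(x + 1)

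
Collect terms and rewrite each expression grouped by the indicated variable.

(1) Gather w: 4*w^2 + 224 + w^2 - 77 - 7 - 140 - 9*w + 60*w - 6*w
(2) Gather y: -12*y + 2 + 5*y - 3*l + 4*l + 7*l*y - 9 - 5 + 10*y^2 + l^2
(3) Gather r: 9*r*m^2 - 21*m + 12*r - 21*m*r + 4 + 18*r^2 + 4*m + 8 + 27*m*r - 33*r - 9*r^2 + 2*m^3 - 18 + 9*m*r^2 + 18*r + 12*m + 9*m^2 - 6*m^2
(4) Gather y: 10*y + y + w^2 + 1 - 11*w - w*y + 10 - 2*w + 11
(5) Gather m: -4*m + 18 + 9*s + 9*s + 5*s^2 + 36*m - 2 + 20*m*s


(1) = 5*w^2 + 45*w
(2) = l^2 + l + 10*y^2 + y*(7*l - 7) - 12
(3) = 2*m^3 + 3*m^2 - 5*m + r^2*(9*m + 9) + r*(9*m^2 + 6*m - 3) - 6
(4) = w^2 - 13*w + y*(11 - w) + 22
(5) = m*(20*s + 32) + 5*s^2 + 18*s + 16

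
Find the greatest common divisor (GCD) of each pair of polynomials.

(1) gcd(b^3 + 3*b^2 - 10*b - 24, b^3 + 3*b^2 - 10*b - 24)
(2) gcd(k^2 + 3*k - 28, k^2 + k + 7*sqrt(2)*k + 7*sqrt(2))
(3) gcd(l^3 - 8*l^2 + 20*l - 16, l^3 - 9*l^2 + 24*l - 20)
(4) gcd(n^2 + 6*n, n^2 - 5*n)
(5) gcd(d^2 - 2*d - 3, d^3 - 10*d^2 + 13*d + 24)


(1) = b^3 + 3*b^2 - 10*b - 24
(2) = 1
(3) = gcd((l - 4)*(l - 2)^2, (l - 5)*(l - 2)^2) = l^2 - 4*l + 4
(4) = n
(5) = d^2 - 2*d - 3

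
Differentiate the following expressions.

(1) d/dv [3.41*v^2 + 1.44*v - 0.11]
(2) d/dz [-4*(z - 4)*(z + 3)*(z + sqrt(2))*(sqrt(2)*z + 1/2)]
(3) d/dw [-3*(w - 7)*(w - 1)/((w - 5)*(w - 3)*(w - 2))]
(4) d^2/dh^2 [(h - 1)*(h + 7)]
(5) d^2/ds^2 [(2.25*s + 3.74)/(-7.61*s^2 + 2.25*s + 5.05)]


(1) = 6.82*v + 1.44
(2) = -16*sqrt(2)*z^3 - 30*z^2 + 12*sqrt(2)*z^2 + 20*z + 92*sqrt(2)*z + 2*sqrt(2) + 120
(3) = 3*(w^4 - 16*w^3 + 70*w^2 - 80*w - 23)/(w^6 - 20*w^5 + 162*w^4 - 680*w^3 + 1561*w^2 - 1860*w + 900)
(4) = 2
(5) = ((2.25*s + 3.74)*(15.22*s - 2.25)*(30.44*s - 4.5) + (102.735*s + 46.7978)*(-7.61*s^2 + 2.25*s + 5.05))/(-7.61*s^2 + 2.25*s + 5.05)^3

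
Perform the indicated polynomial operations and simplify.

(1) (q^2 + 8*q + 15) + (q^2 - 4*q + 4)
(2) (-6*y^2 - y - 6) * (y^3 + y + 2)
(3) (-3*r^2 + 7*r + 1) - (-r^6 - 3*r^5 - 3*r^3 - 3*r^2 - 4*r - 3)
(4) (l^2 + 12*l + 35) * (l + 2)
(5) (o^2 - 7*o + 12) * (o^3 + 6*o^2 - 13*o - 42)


(1) = 2*q^2 + 4*q + 19
(2) = -6*y^5 - y^4 - 12*y^3 - 13*y^2 - 8*y - 12
(3) = r^6 + 3*r^5 + 3*r^3 + 11*r + 4
(4) = l^3 + 14*l^2 + 59*l + 70
(5) = o^5 - o^4 - 43*o^3 + 121*o^2 + 138*o - 504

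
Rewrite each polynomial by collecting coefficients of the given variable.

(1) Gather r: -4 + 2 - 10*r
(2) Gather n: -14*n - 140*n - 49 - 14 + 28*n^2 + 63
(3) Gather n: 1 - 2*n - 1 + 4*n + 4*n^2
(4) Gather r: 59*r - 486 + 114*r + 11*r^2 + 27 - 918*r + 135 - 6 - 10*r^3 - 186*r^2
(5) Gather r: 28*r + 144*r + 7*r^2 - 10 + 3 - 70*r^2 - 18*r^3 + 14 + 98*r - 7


(1) = -10*r - 2
(2) = 28*n^2 - 154*n
(3) = 4*n^2 + 2*n
(4) = -10*r^3 - 175*r^2 - 745*r - 330
(5) = -18*r^3 - 63*r^2 + 270*r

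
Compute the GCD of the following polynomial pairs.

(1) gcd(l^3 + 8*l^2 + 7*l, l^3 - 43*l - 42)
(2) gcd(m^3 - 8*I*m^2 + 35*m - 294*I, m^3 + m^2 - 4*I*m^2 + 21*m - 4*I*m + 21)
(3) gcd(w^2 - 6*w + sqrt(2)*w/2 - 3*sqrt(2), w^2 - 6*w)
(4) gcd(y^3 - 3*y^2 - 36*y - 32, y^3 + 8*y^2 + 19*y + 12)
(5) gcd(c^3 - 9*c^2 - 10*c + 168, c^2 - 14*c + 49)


(1) = l + 1
(2) = gcd((m - 7*I)^2*(m + 6*I), (m + 1)*(m - 7*I)*(m + 3*I)) = m - 7*I
(3) = gcd((w - 6)*(w + sqrt(2)/2), w*(w - 6)) = w - 6
(4) = gcd((y - 8)*(y + 1)*(y + 4), (y + 1)*(y + 3)*(y + 4)) = y^2 + 5*y + 4
(5) = c - 7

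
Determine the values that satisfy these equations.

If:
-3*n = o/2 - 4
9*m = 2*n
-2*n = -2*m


Then:
m = 0
n = 0
o = 8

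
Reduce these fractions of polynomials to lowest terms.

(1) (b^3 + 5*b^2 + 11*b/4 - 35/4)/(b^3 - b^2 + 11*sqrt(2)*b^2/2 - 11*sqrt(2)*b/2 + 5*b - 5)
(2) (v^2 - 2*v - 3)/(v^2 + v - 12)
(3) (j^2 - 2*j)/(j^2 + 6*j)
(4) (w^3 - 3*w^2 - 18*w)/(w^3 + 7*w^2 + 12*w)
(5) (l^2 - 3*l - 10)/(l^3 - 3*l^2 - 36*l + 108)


(1) = (8*b^2 + 48*b + 70)/(8*b^2 + 44*sqrt(2)*b + 40)
(2) = (v + 1)/(v + 4)
(3) = (j - 2)/(j + 6)
(4) = (w - 6)/(w + 4)
(5) = (l^2 - 3*l - 10)/(l^3 - 3*l^2 - 36*l + 108)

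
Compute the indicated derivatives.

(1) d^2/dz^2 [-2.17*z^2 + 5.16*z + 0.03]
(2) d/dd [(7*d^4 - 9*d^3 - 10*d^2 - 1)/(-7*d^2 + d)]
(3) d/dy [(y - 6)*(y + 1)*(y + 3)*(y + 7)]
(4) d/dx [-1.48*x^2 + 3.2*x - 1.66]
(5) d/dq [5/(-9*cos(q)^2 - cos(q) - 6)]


(1) = -4.34000000000000
(2) = (-98*d^5 + 84*d^4 - 18*d^3 - 10*d^2 - 14*d + 1)/(d^2*(49*d^2 - 14*d + 1))
(3) = 4*y^3 + 15*y^2 - 70*y - 165
(4) = 3.2 - 2.96*x
(5) = -5*(18*cos(q) + 1)*sin(q)/(9*cos(q)^2 + cos(q) + 6)^2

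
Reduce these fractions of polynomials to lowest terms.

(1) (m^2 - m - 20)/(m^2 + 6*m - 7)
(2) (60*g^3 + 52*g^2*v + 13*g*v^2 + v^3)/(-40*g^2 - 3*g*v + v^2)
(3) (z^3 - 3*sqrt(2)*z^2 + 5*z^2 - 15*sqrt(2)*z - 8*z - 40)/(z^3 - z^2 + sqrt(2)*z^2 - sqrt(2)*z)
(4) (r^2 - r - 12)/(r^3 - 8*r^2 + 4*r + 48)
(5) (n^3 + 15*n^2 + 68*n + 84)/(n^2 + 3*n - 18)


(1) = (m^2 - m - 20)/(m^2 + 6*m - 7)
(2) = (12*g^2 + 8*g*v + v^2)/(-8*g + v)
(3) = (z^2 + z*(5 - 4*sqrt(2)) - 20*sqrt(2))/(z^2 - z)
(4) = (r + 3)/(r^2 - 4*r - 12)
(5) = (n^2 + 9*n + 14)/(n - 3)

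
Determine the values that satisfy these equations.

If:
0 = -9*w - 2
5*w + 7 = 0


Then:
No Solution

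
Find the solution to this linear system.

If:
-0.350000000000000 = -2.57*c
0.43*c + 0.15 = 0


Then:
No Solution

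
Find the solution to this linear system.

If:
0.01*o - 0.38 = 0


Then:
o = 38.00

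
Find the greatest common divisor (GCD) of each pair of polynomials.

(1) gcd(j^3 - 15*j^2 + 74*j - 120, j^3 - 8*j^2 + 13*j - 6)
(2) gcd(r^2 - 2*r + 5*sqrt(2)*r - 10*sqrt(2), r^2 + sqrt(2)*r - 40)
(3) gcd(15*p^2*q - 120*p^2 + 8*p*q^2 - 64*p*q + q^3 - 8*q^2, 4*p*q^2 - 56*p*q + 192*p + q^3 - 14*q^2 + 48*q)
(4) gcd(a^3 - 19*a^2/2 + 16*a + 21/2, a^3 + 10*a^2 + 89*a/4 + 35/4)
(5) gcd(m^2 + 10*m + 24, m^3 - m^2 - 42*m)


(1) = gcd((j - 6)*(j - 5)*(j - 4), (j - 6)*(j - 1)^2) = j - 6
(2) = gcd((r - 2)*(r + 5*sqrt(2)), (r - 4*sqrt(2))*(r + 5*sqrt(2))) = r + 5*sqrt(2)
(3) = gcd((3*p + q)*(5*p + q)*(q - 8), (4*p + q)*(q - 8)*(q - 6)) = q - 8
(4) = a + 1/2
(5) = gcd((m + 4)*(m + 6), m*(m - 7)*(m + 6)) = m + 6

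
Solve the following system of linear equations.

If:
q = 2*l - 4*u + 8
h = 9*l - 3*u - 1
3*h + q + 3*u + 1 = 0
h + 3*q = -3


Then:
h = -249/95
l = 34/57
q = -12/95
u = 664/285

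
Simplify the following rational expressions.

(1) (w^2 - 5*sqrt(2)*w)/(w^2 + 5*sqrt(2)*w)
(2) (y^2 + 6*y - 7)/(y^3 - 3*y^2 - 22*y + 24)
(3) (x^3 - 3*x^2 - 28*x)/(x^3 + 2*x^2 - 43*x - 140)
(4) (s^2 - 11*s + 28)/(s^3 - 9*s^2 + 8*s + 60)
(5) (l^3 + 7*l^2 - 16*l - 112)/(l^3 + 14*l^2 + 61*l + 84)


(1) = (w - 5*sqrt(2))/(w + 5*sqrt(2))
(2) = (y + 7)/(y^2 - 2*y - 24)
(3) = x/(x + 5)
(4) = (s^2 - 11*s + 28)/(s^3 - 9*s^2 + 8*s + 60)
(5) = (l - 4)/(l + 3)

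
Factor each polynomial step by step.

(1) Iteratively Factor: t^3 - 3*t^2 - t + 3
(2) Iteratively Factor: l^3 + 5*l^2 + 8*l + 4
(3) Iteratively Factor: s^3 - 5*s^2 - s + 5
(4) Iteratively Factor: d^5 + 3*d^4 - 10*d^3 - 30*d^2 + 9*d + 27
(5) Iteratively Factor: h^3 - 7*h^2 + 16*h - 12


(1) = (t - 3)*(t^2 - 1) = (t - 3)*(t + 1)*(t - 1)
(2) = (l + 2)*(l^2 + 3*l + 2) = (l + 1)*(l + 2)*(l + 2)
(3) = (s + 1)*(s^2 - 6*s + 5) = (s - 5)*(s + 1)*(s - 1)
(4) = (d - 3)*(d^4 + 6*d^3 + 8*d^2 - 6*d - 9) = (d - 3)*(d + 1)*(d^3 + 5*d^2 + 3*d - 9) = (d - 3)*(d + 1)*(d + 3)*(d^2 + 2*d - 3) = (d - 3)*(d + 1)*(d + 3)^2*(d - 1)
(5) = (h - 2)*(h^2 - 5*h + 6) = (h - 3)*(h - 2)*(h - 2)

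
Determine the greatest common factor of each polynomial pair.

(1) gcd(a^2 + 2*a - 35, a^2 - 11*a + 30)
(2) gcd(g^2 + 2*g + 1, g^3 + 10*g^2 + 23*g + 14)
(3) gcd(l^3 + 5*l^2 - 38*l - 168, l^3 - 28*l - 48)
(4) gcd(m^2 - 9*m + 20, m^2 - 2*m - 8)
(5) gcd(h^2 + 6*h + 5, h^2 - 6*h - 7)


(1) = gcd((a - 5)*(a + 7), (a - 6)*(a - 5)) = a - 5
(2) = g + 1
(3) = gcd((l - 6)*(l + 4)*(l + 7), (l - 6)*(l + 2)*(l + 4)) = l^2 - 2*l - 24
(4) = gcd((m - 5)*(m - 4), (m - 4)*(m + 2)) = m - 4
(5) = h + 1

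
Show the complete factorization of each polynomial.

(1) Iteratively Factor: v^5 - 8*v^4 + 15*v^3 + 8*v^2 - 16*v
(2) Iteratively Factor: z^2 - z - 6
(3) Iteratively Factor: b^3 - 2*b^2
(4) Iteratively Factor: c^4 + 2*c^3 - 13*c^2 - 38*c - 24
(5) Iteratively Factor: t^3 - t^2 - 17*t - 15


(1) = (v - 4)*(v^4 - 4*v^3 - v^2 + 4*v) = (v - 4)*(v + 1)*(v^3 - 5*v^2 + 4*v) = v*(v - 4)*(v + 1)*(v^2 - 5*v + 4) = v*(v - 4)*(v - 1)*(v + 1)*(v - 4)
(2) = (z - 3)*(z + 2)
(3) = (b)*(b^2 - 2*b) = b^2*(b - 2)
(4) = (c + 2)*(c^3 - 13*c - 12) = (c + 1)*(c + 2)*(c^2 - c - 12) = (c - 4)*(c + 1)*(c + 2)*(c + 3)
(5) = (t + 1)*(t^2 - 2*t - 15) = (t - 5)*(t + 1)*(t + 3)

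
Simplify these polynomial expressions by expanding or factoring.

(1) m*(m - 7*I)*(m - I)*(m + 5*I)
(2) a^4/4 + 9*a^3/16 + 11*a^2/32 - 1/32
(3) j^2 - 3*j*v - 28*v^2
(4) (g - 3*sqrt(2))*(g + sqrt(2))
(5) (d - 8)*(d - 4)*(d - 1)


(1) = m^4 - 3*I*m^3 + 33*m^2 - 35*I*m
(2) = (a/4 + 1/4)*(a - 1/4)*(a + 1/2)*(a + 1)
(3) = (j - 7*v)*(j + 4*v)
(4) = g^2 - 2*sqrt(2)*g - 6
(5) = d^3 - 13*d^2 + 44*d - 32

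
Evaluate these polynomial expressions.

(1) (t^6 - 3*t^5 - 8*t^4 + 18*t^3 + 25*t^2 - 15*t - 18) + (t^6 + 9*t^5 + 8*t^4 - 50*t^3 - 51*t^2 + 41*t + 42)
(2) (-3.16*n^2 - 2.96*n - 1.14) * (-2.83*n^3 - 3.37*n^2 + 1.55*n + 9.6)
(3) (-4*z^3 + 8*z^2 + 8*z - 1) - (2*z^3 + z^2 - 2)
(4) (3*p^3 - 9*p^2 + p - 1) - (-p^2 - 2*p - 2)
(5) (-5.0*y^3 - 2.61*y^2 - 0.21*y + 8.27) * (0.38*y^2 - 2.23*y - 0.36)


(1) = 2*t^6 + 6*t^5 - 32*t^3 - 26*t^2 + 26*t + 24
(2) = 8.9428*n^5 + 19.026*n^4 + 8.3034*n^3 - 31.0822*n^2 - 30.183*n - 10.944
(3) = -6*z^3 + 7*z^2 + 8*z + 1
(4) = 3*p^3 - 8*p^2 + 3*p + 1
(5) = -1.9*y^5 + 10.1582*y^4 + 7.5405*y^3 + 4.5505*y^2 - 18.3665*y - 2.9772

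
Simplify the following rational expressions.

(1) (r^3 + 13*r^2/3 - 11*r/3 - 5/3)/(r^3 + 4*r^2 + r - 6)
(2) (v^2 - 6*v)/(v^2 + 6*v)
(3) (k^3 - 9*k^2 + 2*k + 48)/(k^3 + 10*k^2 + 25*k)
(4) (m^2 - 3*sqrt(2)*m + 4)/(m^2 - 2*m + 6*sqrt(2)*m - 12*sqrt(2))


(1) = (3*r^2 + 16*r + 5)/(3*r^2 + 15*r + 18)
(2) = (v - 6)/(v + 6)
(3) = (k^3 - 9*k^2 + 2*k + 48)/(k^3 + 10*k^2 + 25*k)
(4) = (m^2 - 3*sqrt(2)*m + 4)/(m^2 + m*(-2 + 6*sqrt(2)) - 12*sqrt(2))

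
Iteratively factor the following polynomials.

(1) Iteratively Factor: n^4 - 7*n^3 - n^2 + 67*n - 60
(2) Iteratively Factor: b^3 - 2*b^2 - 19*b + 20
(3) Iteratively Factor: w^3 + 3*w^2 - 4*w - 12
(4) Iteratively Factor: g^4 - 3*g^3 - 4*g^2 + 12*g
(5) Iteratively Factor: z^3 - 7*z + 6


(1) = (n - 1)*(n^3 - 6*n^2 - 7*n + 60) = (n - 1)*(n + 3)*(n^2 - 9*n + 20) = (n - 5)*(n - 1)*(n + 3)*(n - 4)
(2) = (b - 5)*(b^2 + 3*b - 4) = (b - 5)*(b - 1)*(b + 4)
(3) = (w - 2)*(w^2 + 5*w + 6) = (w - 2)*(w + 3)*(w + 2)
(4) = (g - 2)*(g^3 - g^2 - 6*g) = (g - 2)*(g + 2)*(g^2 - 3*g) = (g - 3)*(g - 2)*(g + 2)*(g)
(5) = (z - 2)*(z^2 + 2*z - 3) = (z - 2)*(z + 3)*(z - 1)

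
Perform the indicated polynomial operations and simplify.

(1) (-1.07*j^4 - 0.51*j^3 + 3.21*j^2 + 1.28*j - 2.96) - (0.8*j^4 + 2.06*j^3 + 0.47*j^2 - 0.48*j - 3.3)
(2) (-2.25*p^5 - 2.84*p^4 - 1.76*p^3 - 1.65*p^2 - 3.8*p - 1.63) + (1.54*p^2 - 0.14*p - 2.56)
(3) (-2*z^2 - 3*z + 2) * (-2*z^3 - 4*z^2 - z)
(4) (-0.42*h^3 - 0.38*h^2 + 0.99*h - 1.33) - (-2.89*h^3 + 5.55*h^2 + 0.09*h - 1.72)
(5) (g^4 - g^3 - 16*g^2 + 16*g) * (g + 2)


(1) = -1.87*j^4 - 2.57*j^3 + 2.74*j^2 + 1.76*j + 0.34
(2) = -2.25*p^5 - 2.84*p^4 - 1.76*p^3 - 0.11*p^2 - 3.94*p - 4.19
(3) = 4*z^5 + 14*z^4 + 10*z^3 - 5*z^2 - 2*z
(4) = 2.47*h^3 - 5.93*h^2 + 0.9*h + 0.39
(5) = g^5 + g^4 - 18*g^3 - 16*g^2 + 32*g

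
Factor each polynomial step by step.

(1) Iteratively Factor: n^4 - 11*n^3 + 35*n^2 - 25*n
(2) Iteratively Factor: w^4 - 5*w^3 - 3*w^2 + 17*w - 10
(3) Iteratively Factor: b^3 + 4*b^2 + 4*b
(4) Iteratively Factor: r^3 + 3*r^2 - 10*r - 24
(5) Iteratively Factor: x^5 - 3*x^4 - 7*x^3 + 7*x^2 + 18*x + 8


(1) = (n - 5)*(n^3 - 6*n^2 + 5*n) = (n - 5)*(n - 1)*(n^2 - 5*n) = n*(n - 5)*(n - 1)*(n - 5)
(2) = (w - 5)*(w^3 - 3*w + 2) = (w - 5)*(w + 2)*(w^2 - 2*w + 1) = (w - 5)*(w - 1)*(w + 2)*(w - 1)
(3) = (b)*(b^2 + 4*b + 4) = b*(b + 2)*(b + 2)
(4) = (r + 4)*(r^2 - r - 6) = (r + 2)*(r + 4)*(r - 3)
(5) = (x - 2)*(x^4 - x^3 - 9*x^2 - 11*x - 4) = (x - 4)*(x - 2)*(x^3 + 3*x^2 + 3*x + 1) = (x - 4)*(x - 2)*(x + 1)*(x^2 + 2*x + 1) = (x - 4)*(x - 2)*(x + 1)^2*(x + 1)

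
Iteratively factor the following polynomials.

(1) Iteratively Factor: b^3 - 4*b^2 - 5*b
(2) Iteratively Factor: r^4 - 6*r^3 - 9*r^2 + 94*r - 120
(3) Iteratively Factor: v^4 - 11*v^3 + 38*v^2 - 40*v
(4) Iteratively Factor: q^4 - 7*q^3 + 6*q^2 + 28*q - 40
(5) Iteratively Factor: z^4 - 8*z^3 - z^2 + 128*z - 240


(1) = (b)*(b^2 - 4*b - 5) = b*(b - 5)*(b + 1)
(2) = (r - 2)*(r^3 - 4*r^2 - 17*r + 60) = (r - 2)*(r + 4)*(r^2 - 8*r + 15) = (r - 3)*(r - 2)*(r + 4)*(r - 5)
(3) = (v - 2)*(v^3 - 9*v^2 + 20*v) = (v - 5)*(v - 2)*(v^2 - 4*v) = (v - 5)*(v - 4)*(v - 2)*(v)
(4) = (q - 5)*(q^3 - 2*q^2 - 4*q + 8) = (q - 5)*(q + 2)*(q^2 - 4*q + 4) = (q - 5)*(q - 2)*(q + 2)*(q - 2)
(5) = (z - 3)*(z^3 - 5*z^2 - 16*z + 80) = (z - 3)*(z + 4)*(z^2 - 9*z + 20) = (z - 5)*(z - 3)*(z + 4)*(z - 4)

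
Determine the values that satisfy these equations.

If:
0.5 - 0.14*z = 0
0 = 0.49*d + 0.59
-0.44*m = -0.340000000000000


Then:
d = -1.20
m = 0.77
z = 3.57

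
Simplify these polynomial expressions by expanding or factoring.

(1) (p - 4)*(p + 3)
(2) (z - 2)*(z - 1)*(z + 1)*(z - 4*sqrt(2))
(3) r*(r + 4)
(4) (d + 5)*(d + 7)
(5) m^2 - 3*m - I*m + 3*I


(1) = p^2 - p - 12
(2) = z^4 - 4*sqrt(2)*z^3 - 2*z^3 - z^2 + 8*sqrt(2)*z^2 + 2*z + 4*sqrt(2)*z - 8*sqrt(2)
(3) = r^2 + 4*r
(4) = d^2 + 12*d + 35
(5) = (m - 3)*(m - I)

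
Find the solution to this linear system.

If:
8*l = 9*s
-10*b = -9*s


Then:
b = 9*s/10
l = 9*s/8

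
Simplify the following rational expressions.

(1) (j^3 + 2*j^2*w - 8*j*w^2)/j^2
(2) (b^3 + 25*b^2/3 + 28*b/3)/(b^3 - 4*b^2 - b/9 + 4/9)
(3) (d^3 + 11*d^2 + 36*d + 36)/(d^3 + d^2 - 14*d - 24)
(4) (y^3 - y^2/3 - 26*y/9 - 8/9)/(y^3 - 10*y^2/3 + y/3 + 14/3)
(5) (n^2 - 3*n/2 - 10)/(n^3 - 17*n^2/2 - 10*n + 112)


(1) = (j^2 + 2*j*w - 8*w^2)/j
(2) = (9*b^3 + 75*b^2 + 84*b)/(9*b^3 - 36*b^2 - b + 4)
(3) = (d + 6)/(d - 4)
(4) = (9*y^2 + 15*y + 4)/(9*y^2 - 12*y - 21)
(5) = (2*n + 5)/(2*n^2 - 9*n - 56)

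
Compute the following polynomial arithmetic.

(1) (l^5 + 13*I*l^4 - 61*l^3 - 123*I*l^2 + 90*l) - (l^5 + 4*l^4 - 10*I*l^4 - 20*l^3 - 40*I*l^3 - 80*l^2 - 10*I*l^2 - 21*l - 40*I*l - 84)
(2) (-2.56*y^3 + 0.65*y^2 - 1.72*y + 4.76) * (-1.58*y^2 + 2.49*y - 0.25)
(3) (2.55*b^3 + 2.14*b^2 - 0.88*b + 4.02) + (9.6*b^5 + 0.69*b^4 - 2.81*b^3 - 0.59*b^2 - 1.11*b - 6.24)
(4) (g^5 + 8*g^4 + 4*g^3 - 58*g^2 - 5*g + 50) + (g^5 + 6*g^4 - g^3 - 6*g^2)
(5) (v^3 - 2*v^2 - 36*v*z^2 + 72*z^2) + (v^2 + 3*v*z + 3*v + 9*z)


(1) = -4*l^4 + 23*I*l^4 - 41*l^3 + 40*I*l^3 + 80*l^2 - 113*I*l^2 + 111*l + 40*I*l + 84
(2) = 4.0448*y^5 - 7.4014*y^4 + 4.9761*y^3 - 11.9661*y^2 + 12.2824*y - 1.19
(3) = 9.6*b^5 + 0.69*b^4 - 0.26*b^3 + 1.55*b^2 - 1.99*b - 2.22
(4) = 2*g^5 + 14*g^4 + 3*g^3 - 64*g^2 - 5*g + 50
(5) = v^3 - v^2 - 36*v*z^2 + 3*v*z + 3*v + 72*z^2 + 9*z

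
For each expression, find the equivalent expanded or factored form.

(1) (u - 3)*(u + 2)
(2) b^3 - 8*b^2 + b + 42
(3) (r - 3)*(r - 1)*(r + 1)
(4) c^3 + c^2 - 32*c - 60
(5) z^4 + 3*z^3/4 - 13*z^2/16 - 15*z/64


(1) = u^2 - u - 6
(2) = (b - 7)*(b - 3)*(b + 2)
(3) = r^3 - 3*r^2 - r + 3
(4) = (c - 6)*(c + 2)*(c + 5)
(5) = z*(z - 3/4)*(z + 1/4)*(z + 5/4)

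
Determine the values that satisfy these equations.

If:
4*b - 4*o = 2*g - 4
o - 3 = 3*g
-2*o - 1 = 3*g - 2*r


Then:
b = 7*r/9 - 13/18
g = 2*r/9 - 7/9
o = 2*r/3 + 2/3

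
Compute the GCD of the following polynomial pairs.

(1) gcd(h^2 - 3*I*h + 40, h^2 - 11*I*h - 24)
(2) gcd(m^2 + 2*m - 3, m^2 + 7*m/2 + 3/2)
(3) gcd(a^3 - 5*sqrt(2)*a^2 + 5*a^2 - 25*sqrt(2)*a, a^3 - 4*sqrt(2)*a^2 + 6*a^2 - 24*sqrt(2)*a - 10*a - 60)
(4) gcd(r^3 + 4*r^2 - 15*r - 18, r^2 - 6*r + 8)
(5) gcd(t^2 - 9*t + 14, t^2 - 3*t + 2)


(1) = gcd((h - 8*I)*(h + 5*I), (h - 8*I)*(h - 3*I)) = h - 8*I
(2) = m + 3
(3) = gcd(a*(a + 5)*(a - 5*sqrt(2)), (a + 6)*(a - 5*sqrt(2))*(a + sqrt(2))) = a - 5*sqrt(2)
(4) = 1
(5) = t - 2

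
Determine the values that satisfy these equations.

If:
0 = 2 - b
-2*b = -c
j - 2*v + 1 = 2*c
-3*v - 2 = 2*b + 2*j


Then:
b = 2
c = 4
j = 9/7
v = -20/7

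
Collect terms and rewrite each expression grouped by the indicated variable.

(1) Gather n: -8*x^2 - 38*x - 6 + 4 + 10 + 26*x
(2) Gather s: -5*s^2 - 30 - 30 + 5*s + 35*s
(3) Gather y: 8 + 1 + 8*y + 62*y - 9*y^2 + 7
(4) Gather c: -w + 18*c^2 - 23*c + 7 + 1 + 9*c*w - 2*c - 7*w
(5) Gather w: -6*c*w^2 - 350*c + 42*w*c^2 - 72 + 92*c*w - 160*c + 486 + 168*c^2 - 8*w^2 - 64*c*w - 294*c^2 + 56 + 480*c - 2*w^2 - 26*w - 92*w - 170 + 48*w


(1) = -8*x^2 - 12*x + 8
(2) = -5*s^2 + 40*s - 60
(3) = -9*y^2 + 70*y + 16
(4) = 18*c^2 + c*(9*w - 25) - 8*w + 8
(5) = -126*c^2 - 30*c + w^2*(-6*c - 10) + w*(42*c^2 + 28*c - 70) + 300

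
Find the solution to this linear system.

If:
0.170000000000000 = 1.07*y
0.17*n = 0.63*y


Then:
n = 0.59
y = 0.16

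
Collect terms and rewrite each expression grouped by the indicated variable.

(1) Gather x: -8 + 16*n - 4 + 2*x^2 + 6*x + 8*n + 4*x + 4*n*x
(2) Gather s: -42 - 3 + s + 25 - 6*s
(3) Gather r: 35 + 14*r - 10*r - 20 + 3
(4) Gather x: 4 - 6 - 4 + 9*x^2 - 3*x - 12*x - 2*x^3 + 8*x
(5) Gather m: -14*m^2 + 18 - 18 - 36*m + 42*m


(1) = 24*n + 2*x^2 + x*(4*n + 10) - 12
(2) = -5*s - 20
(3) = 4*r + 18
(4) = -2*x^3 + 9*x^2 - 7*x - 6
(5) = -14*m^2 + 6*m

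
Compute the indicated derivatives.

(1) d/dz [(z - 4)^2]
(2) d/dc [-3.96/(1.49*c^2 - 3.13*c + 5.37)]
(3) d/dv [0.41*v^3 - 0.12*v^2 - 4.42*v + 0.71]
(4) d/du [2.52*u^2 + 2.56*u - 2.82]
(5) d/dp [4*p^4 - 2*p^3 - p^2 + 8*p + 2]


(1) = 2*z - 8
(2) = (11.8008*c - 12.3948)/(1.49*c^2 - 3.13*c + 5.37)^2
(3) = 1.23*v^2 - 0.24*v - 4.42
(4) = 5.04*u + 2.56
(5) = 16*p^3 - 6*p^2 - 2*p + 8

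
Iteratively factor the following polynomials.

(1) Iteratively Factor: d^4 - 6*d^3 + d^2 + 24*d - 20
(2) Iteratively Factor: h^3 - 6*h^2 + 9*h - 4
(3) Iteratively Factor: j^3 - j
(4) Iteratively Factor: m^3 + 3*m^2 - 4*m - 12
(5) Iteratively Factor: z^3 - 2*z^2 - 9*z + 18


(1) = (d - 2)*(d^3 - 4*d^2 - 7*d + 10) = (d - 2)*(d + 2)*(d^2 - 6*d + 5) = (d - 2)*(d - 1)*(d + 2)*(d - 5)
(2) = (h - 1)*(h^2 - 5*h + 4) = (h - 4)*(h - 1)*(h - 1)
(3) = (j)*(j^2 - 1) = j*(j - 1)*(j + 1)
(4) = (m + 2)*(m^2 + m - 6) = (m + 2)*(m + 3)*(m - 2)
(5) = (z - 3)*(z^2 + z - 6) = (z - 3)*(z - 2)*(z + 3)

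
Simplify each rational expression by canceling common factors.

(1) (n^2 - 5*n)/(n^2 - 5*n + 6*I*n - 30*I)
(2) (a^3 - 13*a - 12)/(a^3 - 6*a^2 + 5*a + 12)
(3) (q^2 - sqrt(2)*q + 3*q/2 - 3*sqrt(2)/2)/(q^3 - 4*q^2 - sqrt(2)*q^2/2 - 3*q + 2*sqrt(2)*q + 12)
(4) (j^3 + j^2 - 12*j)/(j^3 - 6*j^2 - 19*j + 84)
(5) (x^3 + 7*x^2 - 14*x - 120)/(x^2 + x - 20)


(1) = n/(n + 6*I)
(2) = (a + 3)/(a - 3)
(3) = (4*q^2 + q*(6 - 4*sqrt(2)) - 6*sqrt(2))/(4*q^3 + q^2*(-16 - 2*sqrt(2)) + q*(-12 + 8*sqrt(2)) + 48)
(4) = j/(j - 7)
(5) = x + 6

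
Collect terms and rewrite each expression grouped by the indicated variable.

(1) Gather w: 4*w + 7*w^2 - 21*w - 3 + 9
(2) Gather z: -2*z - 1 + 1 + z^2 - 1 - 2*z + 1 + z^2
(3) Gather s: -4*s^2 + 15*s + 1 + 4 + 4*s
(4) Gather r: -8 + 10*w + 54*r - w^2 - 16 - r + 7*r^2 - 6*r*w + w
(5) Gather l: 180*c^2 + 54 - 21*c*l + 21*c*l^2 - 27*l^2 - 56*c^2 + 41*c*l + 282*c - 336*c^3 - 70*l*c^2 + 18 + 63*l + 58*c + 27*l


(1) = 7*w^2 - 17*w + 6
(2) = 2*z^2 - 4*z
(3) = -4*s^2 + 19*s + 5
(4) = 7*r^2 + r*(53 - 6*w) - w^2 + 11*w - 24
(5) = -336*c^3 + 124*c^2 + 340*c + l^2*(21*c - 27) + l*(-70*c^2 + 20*c + 90) + 72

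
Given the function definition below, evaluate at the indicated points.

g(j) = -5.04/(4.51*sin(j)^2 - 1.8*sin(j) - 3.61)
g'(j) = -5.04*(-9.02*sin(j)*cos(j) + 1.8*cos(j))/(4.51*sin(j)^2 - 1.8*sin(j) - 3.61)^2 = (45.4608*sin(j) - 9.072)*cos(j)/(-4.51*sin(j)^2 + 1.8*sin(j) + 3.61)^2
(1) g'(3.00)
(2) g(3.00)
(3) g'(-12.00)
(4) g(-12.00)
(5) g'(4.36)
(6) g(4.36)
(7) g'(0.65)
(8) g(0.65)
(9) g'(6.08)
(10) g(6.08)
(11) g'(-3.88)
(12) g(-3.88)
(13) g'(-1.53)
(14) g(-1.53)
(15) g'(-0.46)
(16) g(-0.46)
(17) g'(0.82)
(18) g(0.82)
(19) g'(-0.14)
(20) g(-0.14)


(1) = 0.18
(2) = 1.34
(3) = 1.20
(4) = 1.54
(5) = 4.24
(6) = -2.46
(7) = 1.58
(8) = 1.65
(9) = -1.90
(10) = 1.65
(11) = -2.06
(12) = 1.81
(13) = -0.31
(14) = -1.87
(15) = -7.10
(16) = 2.62
(17) = 2.61
(18) = 2.00
(19) = -1.43
(20) = 1.54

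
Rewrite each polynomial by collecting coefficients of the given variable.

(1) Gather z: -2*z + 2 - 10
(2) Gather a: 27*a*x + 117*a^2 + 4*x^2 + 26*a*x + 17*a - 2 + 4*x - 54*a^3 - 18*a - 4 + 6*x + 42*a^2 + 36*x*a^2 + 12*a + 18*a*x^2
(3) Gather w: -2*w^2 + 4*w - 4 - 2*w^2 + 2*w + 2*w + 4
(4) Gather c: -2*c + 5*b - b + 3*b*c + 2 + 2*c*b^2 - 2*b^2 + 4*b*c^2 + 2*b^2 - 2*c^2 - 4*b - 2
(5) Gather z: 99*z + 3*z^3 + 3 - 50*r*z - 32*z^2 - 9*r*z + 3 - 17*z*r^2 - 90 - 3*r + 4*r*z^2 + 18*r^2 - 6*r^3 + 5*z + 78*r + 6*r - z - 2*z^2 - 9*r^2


(1) = -2*z - 8
(2) = -54*a^3 + a^2*(36*x + 159) + a*(18*x^2 + 53*x + 11) + 4*x^2 + 10*x - 6
(3) = -4*w^2 + 8*w
(4) = c^2*(4*b - 2) + c*(2*b^2 + 3*b - 2)
(5) = -6*r^3 + 9*r^2 + 81*r + 3*z^3 + z^2*(4*r - 34) + z*(-17*r^2 - 59*r + 103) - 84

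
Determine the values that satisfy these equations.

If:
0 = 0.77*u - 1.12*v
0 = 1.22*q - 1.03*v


Then:
q = 0.844262295081967*v
u = 1.45454545454545*v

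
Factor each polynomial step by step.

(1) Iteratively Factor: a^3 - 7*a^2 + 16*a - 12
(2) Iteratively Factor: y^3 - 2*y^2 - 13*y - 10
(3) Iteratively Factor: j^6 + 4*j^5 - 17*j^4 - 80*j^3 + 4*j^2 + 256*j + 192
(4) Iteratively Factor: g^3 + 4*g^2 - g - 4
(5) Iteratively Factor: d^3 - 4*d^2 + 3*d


(1) = (a - 2)*(a^2 - 5*a + 6) = (a - 2)^2*(a - 3)
(2) = (y - 5)*(y^2 + 3*y + 2) = (y - 5)*(y + 2)*(y + 1)
(3) = (j - 4)*(j^5 + 8*j^4 + 15*j^3 - 20*j^2 - 76*j - 48) = (j - 4)*(j - 2)*(j^4 + 10*j^3 + 35*j^2 + 50*j + 24) = (j - 4)*(j - 2)*(j + 3)*(j^3 + 7*j^2 + 14*j + 8) = (j - 4)*(j - 2)*(j + 1)*(j + 3)*(j^2 + 6*j + 8) = (j - 4)*(j - 2)*(j + 1)*(j + 2)*(j + 3)*(j + 4)
(4) = (g + 4)*(g^2 - 1) = (g - 1)*(g + 4)*(g + 1)
(5) = (d)*(d^2 - 4*d + 3) = d*(d - 3)*(d - 1)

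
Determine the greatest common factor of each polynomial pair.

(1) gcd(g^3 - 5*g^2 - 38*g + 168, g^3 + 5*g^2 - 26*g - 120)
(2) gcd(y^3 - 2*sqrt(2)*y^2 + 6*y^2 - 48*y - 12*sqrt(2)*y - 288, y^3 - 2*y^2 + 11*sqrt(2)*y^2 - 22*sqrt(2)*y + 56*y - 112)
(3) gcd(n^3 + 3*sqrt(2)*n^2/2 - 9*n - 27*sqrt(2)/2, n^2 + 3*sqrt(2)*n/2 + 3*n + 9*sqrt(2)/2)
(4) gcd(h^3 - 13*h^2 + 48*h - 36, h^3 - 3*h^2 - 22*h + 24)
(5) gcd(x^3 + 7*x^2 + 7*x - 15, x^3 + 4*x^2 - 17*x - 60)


(1) = g + 6
(2) = gcd((y + 6)*(y - 6*sqrt(2))*(y + 4*sqrt(2)), (y - 2)*(y + 4*sqrt(2))*(y + 7*sqrt(2))) = y + 4*sqrt(2)
(3) = gcd((n - 3)*(n + 3)*(n + 3*sqrt(2)/2), (n + 3)*(n + 3*sqrt(2)/2)) = n^2 + n*(3*sqrt(2)/2 + 3) + 9*sqrt(2)/2
(4) = gcd((h - 6)^2*(h - 1), (h - 6)*(h - 1)*(h + 4)) = h^2 - 7*h + 6
(5) = x^2 + 8*x + 15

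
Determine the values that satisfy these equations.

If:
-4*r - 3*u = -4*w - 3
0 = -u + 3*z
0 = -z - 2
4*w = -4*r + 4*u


Then:
r = -3/8
u = -6
w = -45/8
z = -2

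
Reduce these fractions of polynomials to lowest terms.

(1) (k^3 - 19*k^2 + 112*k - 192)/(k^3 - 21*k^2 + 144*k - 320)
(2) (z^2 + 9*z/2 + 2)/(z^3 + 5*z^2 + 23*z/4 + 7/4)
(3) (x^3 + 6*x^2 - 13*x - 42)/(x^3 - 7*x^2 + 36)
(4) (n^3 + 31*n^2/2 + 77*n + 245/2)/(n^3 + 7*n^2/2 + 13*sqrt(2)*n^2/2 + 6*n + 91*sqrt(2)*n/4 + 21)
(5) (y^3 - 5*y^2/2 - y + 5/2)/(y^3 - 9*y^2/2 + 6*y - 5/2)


(1) = (k - 3)/(k - 5)
(2) = (2*z + 8)/(2*z^2 + 9*z + 7)
(3) = (x + 7)/(x - 6)
(4) = (8*n^2 + 96*n + 280)/(8*n^2 + 52*sqrt(2)*n + 48)
(5) = (y + 1)/(y - 1)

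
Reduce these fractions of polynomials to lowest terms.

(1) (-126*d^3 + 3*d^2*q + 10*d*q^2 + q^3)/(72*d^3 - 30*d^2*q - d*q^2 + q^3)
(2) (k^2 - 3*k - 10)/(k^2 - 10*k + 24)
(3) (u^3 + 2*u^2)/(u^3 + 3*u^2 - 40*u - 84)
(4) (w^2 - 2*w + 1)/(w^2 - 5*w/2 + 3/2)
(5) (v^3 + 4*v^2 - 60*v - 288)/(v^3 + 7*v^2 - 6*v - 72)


(1) = (7*d + q)/(-4*d + q)
(2) = (k^2 - 3*k - 10)/(k^2 - 10*k + 24)
(3) = u^2/(u^2 + u - 42)
(4) = (2*w - 2)/(2*w - 3)
(5) = (v^2 - 2*v - 48)/(v^2 + v - 12)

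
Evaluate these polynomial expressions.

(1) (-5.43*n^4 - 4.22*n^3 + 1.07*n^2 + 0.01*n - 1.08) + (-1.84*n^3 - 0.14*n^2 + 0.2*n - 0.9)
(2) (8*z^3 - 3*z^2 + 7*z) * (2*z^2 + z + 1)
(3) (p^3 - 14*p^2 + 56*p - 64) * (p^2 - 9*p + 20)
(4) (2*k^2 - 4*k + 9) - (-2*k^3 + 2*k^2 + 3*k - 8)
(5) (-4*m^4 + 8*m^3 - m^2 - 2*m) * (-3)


(1) = -5.43*n^4 - 6.06*n^3 + 0.93*n^2 + 0.21*n - 1.98
(2) = 16*z^5 + 2*z^4 + 19*z^3 + 4*z^2 + 7*z
(3) = p^5 - 23*p^4 + 202*p^3 - 848*p^2 + 1696*p - 1280
(4) = 2*k^3 - 7*k + 17
(5) = 12*m^4 - 24*m^3 + 3*m^2 + 6*m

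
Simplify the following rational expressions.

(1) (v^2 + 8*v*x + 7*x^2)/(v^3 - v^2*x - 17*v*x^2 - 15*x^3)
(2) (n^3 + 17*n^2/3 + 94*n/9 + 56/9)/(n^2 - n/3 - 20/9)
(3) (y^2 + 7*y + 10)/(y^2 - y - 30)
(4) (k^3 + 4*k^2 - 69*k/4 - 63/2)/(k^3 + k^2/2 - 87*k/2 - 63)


(1) = (-v - 7*x)/(-v^2 + 2*v*x + 15*x^2)
(2) = (3*n^2 + 13*n + 14)/(3*n - 5)
(3) = (y + 2)/(y - 6)
(4) = (2*k - 7)/(2*k - 14)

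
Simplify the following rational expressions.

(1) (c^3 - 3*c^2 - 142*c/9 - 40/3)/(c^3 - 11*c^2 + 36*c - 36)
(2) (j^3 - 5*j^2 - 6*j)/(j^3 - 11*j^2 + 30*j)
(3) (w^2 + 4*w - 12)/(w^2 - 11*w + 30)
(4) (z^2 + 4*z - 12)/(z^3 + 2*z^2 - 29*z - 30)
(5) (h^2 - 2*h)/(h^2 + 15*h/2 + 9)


(1) = (9*c^2 + 27*c + 20)/(9*c^2 - 45*c + 54)
(2) = (j + 1)/(j - 5)
(3) = (w^2 + 4*w - 12)/(w^2 - 11*w + 30)
(4) = (z - 2)/(z^2 - 4*z - 5)
(5) = (2*h^2 - 4*h)/(2*h^2 + 15*h + 18)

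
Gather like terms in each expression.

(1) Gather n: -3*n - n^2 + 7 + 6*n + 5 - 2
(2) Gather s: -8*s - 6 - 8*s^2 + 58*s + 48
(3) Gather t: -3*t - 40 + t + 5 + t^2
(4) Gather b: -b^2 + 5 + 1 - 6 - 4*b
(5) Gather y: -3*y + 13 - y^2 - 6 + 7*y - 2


(1) = -n^2 + 3*n + 10
(2) = -8*s^2 + 50*s + 42
(3) = t^2 - 2*t - 35
(4) = -b^2 - 4*b
(5) = -y^2 + 4*y + 5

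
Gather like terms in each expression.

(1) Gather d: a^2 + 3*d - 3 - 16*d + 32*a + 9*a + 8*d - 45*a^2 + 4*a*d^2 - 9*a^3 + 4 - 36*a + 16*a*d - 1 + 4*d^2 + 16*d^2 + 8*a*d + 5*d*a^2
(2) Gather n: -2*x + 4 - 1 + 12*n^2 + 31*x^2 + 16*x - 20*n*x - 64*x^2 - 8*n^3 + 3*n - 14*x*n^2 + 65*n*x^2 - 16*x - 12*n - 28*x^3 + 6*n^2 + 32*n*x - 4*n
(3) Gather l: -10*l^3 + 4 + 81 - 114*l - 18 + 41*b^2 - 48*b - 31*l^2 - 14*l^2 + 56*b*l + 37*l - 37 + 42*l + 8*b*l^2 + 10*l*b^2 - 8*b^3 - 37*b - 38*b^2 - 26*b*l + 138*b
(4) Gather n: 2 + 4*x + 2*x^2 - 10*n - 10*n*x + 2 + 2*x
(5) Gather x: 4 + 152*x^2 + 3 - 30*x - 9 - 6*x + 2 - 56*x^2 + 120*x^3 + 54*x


(1) = -9*a^3 - 44*a^2 + 5*a + d^2*(4*a + 20) + d*(5*a^2 + 24*a - 5)
(2) = -8*n^3 + n^2*(18 - 14*x) + n*(65*x^2 + 12*x - 13) - 28*x^3 - 33*x^2 - 2*x + 3
(3) = -8*b^3 + 3*b^2 + 53*b - 10*l^3 + l^2*(8*b - 45) + l*(10*b^2 + 30*b - 35) + 30
(4) = n*(-10*x - 10) + 2*x^2 + 6*x + 4
(5) = 120*x^3 + 96*x^2 + 18*x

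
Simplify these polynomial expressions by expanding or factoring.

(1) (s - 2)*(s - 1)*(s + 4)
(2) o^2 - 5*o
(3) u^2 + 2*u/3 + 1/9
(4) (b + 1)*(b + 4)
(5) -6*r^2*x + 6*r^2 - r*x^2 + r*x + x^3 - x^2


(1) = s^3 + s^2 - 10*s + 8
(2) = o*(o - 5)
(3) = (u + 1/3)^2
(4) = b^2 + 5*b + 4
(5) = (-3*r + x)*(2*r + x)*(x - 1)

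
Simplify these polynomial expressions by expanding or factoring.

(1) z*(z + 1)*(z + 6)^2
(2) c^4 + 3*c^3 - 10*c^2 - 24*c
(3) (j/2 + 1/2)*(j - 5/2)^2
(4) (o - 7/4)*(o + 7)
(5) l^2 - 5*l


(1) = z^4 + 13*z^3 + 48*z^2 + 36*z
(2) = c*(c - 3)*(c + 2)*(c + 4)
(3) = j^3/2 - 2*j^2 + 5*j/8 + 25/8
(4) = o^2 + 21*o/4 - 49/4
(5) = l*(l - 5)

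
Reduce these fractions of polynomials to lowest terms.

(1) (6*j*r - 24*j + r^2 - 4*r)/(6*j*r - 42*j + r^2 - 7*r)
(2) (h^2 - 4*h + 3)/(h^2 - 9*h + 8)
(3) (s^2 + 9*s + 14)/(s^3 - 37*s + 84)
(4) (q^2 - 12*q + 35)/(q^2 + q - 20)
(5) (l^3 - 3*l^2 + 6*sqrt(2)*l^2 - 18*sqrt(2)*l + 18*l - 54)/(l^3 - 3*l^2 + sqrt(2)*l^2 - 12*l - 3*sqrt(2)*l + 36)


(1) = (r - 4)/(r - 7)
(2) = (h - 3)/(h - 8)
(3) = (s + 2)/(s^2 - 7*s + 12)
(4) = (q^2 - 12*q + 35)/(q^2 + q - 20)
(5) = (l + 3*sqrt(2))/(l - 2*sqrt(2))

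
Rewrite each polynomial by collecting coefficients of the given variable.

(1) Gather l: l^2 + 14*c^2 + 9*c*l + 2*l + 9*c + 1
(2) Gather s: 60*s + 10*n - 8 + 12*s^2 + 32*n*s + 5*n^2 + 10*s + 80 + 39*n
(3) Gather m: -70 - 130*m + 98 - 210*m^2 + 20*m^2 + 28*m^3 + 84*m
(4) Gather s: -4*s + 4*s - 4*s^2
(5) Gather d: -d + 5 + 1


(1) = 14*c^2 + 9*c + l^2 + l*(9*c + 2) + 1
(2) = 5*n^2 + 49*n + 12*s^2 + s*(32*n + 70) + 72
(3) = 28*m^3 - 190*m^2 - 46*m + 28
(4) = -4*s^2
(5) = 6 - d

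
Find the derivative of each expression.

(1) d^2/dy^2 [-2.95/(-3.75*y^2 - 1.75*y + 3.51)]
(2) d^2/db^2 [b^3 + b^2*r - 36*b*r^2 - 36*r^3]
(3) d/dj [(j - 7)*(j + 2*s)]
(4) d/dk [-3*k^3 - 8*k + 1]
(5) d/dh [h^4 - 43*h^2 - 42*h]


(1) = (-82.96875*y^2 - 38.71875*y + 2.95*(7.5*y + 1.75)*(15.0*y + 3.5) + 77.65875)/(3.75*y^2 + 1.75*y - 3.51)^3
(2) = 6*b + 2*r
(3) = 2*j + 2*s - 7
(4) = -9*k^2 - 8
(5) = 4*h^3 - 86*h - 42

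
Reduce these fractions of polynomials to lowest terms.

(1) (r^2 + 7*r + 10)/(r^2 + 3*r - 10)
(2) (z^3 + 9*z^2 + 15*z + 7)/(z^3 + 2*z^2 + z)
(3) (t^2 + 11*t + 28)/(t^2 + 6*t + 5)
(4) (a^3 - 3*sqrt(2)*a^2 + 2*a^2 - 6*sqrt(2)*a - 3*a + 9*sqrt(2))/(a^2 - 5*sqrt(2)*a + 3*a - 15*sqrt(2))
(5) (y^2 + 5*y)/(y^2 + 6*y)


(1) = (r + 2)/(r - 2)
(2) = (z + 7)/z
(3) = (t^2 + 11*t + 28)/(t^2 + 6*t + 5)
(4) = (a^2 + a*(-3*sqrt(2) - 1) + 3*sqrt(2))/(a - 5*sqrt(2))
(5) = (y + 5)/(y + 6)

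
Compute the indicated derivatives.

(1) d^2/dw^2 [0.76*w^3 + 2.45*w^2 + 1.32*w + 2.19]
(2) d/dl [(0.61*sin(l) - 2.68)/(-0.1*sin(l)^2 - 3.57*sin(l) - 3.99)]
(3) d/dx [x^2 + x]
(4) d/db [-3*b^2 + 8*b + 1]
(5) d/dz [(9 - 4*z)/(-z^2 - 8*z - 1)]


(1) = 4.56*w + 4.9
(2) = (0.061*sin(l)^2 - 0.536*sin(l) - 12.0015)*cos(l)/(0.01*sin(l)^4 + 0.714*sin(l)^3 + 13.5429*sin(l)^2 + 28.4886*sin(l) + 15.9201)
(3) = 2*x + 1
(4) = 8 - 6*b
(5) = 2*(-2*z^2 + 9*z + 38)/(z^4 + 16*z^3 + 66*z^2 + 16*z + 1)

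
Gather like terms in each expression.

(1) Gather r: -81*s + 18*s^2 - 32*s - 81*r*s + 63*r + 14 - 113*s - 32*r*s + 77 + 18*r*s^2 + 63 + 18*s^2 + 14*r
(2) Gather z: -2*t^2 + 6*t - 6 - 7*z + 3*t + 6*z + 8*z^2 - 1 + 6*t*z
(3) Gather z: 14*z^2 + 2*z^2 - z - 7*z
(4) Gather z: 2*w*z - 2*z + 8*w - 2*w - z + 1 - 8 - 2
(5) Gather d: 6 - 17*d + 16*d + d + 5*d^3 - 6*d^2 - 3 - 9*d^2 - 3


(1) = r*(18*s^2 - 113*s + 77) + 36*s^2 - 226*s + 154
(2) = -2*t^2 + 9*t + 8*z^2 + z*(6*t - 1) - 7
(3) = 16*z^2 - 8*z
(4) = 6*w + z*(2*w - 3) - 9
(5) = 5*d^3 - 15*d^2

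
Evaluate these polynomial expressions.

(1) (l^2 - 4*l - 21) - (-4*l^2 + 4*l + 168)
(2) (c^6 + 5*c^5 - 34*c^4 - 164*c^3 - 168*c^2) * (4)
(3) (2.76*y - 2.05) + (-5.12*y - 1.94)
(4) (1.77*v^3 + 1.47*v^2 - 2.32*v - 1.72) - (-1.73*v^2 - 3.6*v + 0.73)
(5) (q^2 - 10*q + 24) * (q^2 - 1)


(1) = 5*l^2 - 8*l - 189
(2) = 4*c^6 + 20*c^5 - 136*c^4 - 656*c^3 - 672*c^2
(3) = -2.36*y - 3.99
(4) = 1.77*v^3 + 3.2*v^2 + 1.28*v - 2.45
(5) = q^4 - 10*q^3 + 23*q^2 + 10*q - 24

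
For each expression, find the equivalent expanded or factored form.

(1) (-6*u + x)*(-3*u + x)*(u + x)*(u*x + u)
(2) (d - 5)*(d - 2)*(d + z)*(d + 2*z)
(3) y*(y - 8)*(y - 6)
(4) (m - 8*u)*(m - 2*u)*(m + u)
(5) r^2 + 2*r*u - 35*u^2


(1) = 18*u^4*x + 18*u^4 + 9*u^3*x^2 + 9*u^3*x - 8*u^2*x^3 - 8*u^2*x^2 + u*x^4 + u*x^3
(2) = d^4 + 3*d^3*z - 7*d^3 + 2*d^2*z^2 - 21*d^2*z + 10*d^2 - 14*d*z^2 + 30*d*z + 20*z^2
(3) = y^3 - 14*y^2 + 48*y
(4) = m^3 - 9*m^2*u + 6*m*u^2 + 16*u^3
(5) = (r - 5*u)*(r + 7*u)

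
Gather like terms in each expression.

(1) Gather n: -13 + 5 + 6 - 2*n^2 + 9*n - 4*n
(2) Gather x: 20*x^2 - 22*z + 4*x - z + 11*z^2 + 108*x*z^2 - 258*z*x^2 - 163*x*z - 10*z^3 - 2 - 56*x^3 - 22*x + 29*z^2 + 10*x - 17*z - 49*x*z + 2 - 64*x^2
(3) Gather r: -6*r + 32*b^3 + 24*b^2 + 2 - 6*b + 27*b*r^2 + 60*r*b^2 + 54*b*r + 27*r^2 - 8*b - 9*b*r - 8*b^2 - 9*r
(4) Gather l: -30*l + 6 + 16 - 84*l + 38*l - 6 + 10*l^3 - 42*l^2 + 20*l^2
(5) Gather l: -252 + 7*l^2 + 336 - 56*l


(1) = -2*n^2 + 5*n - 2
(2) = -56*x^3 + x^2*(-258*z - 44) + x*(108*z^2 - 212*z - 8) - 10*z^3 + 40*z^2 - 40*z
(3) = 32*b^3 + 16*b^2 - 14*b + r^2*(27*b + 27) + r*(60*b^2 + 45*b - 15) + 2
(4) = 10*l^3 - 22*l^2 - 76*l + 16
(5) = 7*l^2 - 56*l + 84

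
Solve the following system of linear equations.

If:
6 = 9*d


Then:
d = 2/3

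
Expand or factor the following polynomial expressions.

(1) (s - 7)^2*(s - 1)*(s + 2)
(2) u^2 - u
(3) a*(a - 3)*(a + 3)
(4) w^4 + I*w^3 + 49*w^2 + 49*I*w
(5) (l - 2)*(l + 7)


(1) = s^4 - 13*s^3 + 33*s^2 + 77*s - 98
(2) = u*(u - 1)
(3) = a^3 - 9*a
(4) = w*(w - 7*I)*(w + I)*(w + 7*I)
(5) = l^2 + 5*l - 14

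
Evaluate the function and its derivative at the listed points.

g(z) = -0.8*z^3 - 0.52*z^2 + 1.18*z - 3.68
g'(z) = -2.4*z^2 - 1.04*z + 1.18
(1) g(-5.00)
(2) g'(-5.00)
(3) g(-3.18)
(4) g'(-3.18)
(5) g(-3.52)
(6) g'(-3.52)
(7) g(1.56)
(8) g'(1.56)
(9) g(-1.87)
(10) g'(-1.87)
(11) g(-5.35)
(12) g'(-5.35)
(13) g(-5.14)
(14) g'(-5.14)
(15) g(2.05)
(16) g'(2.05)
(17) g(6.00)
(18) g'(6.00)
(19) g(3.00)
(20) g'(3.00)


(1) = 77.42
(2) = -53.62
(3) = 13.04
(4) = -19.78
(5) = 20.61
(6) = -24.90
(7) = -6.14
(8) = -6.28
(9) = -2.47
(10) = -5.27
(11) = 97.63
(12) = -61.95
(13) = 85.15
(14) = -56.88
(15) = -10.34
(16) = -11.04
(17) = -188.12
(18) = -91.46
(19) = -26.42
(20) = -23.54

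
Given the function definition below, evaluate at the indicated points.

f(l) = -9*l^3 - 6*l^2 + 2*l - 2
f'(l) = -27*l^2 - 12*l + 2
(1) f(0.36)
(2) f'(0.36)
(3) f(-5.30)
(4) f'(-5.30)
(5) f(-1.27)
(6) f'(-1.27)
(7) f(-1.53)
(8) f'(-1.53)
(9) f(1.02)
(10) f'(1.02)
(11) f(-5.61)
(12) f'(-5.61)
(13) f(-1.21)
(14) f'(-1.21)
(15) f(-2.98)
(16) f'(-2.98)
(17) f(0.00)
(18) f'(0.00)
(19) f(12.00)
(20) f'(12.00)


(1) = -2.48
(2) = -5.82
(3) = 1158.75
(4) = -692.83
(5) = 4.22
(6) = -26.31
(7) = 13.13
(8) = -42.84
(9) = -15.75
(10) = -38.33
(11) = 1386.97
(12) = -780.43
(13) = 2.74
(14) = -23.01
(15) = 176.93
(16) = -202.01
(17) = -2.00
(18) = 2.00
(19) = -16394.00
(20) = -4030.00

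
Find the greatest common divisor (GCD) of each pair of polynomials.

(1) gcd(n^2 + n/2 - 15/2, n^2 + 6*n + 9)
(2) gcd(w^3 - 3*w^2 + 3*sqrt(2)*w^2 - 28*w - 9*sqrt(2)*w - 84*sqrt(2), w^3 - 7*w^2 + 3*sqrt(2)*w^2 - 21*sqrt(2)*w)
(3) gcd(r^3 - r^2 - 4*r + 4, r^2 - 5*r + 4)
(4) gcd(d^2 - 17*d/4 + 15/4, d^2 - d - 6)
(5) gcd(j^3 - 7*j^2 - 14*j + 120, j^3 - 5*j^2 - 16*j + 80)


(1) = n + 3
(2) = w^2 + w*(-7 + 3*sqrt(2)) - 21*sqrt(2)
(3) = gcd((r - 2)*(r - 1)*(r + 2), (r - 4)*(r - 1)) = r - 1
(4) = gcd((d - 3)*(d - 5/4), (d - 3)*(d + 2)) = d - 3
(5) = gcd((j - 6)*(j - 5)*(j + 4), (j - 5)*(j - 4)*(j + 4)) = j^2 - j - 20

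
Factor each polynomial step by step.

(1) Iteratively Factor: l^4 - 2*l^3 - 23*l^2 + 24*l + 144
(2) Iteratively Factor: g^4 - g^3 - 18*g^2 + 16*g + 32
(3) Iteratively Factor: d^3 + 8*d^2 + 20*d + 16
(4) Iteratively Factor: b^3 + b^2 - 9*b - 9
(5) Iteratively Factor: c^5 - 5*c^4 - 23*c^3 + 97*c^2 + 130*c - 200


(1) = (l + 3)*(l^3 - 5*l^2 - 8*l + 48) = (l - 4)*(l + 3)*(l^2 - l - 12) = (l - 4)*(l + 3)^2*(l - 4)
(2) = (g + 4)*(g^3 - 5*g^2 + 2*g + 8) = (g - 2)*(g + 4)*(g^2 - 3*g - 4) = (g - 2)*(g + 1)*(g + 4)*(g - 4)
(3) = (d + 2)*(d^2 + 6*d + 8) = (d + 2)*(d + 4)*(d + 2)
(4) = (b + 1)*(b^2 - 9) = (b - 3)*(b + 1)*(b + 3)
(5) = (c + 4)*(c^4 - 9*c^3 + 13*c^2 + 45*c - 50) = (c + 2)*(c + 4)*(c^3 - 11*c^2 + 35*c - 25) = (c - 1)*(c + 2)*(c + 4)*(c^2 - 10*c + 25) = (c - 5)*(c - 1)*(c + 2)*(c + 4)*(c - 5)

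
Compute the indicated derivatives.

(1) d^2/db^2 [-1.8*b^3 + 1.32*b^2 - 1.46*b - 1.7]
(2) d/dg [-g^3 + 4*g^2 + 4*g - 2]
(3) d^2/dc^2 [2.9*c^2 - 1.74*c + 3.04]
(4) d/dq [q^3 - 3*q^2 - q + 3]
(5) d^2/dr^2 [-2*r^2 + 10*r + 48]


(1) = 2.64 - 10.8*b
(2) = -3*g^2 + 8*g + 4
(3) = 5.80000000000000
(4) = 3*q^2 - 6*q - 1
(5) = -4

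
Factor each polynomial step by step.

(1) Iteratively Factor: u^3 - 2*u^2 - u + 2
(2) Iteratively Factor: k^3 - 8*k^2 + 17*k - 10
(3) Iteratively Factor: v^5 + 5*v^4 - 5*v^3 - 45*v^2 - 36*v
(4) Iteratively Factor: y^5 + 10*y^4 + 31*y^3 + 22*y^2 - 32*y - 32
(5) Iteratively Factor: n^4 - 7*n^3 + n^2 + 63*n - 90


(1) = (u + 1)*(u^2 - 3*u + 2) = (u - 1)*(u + 1)*(u - 2)
(2) = (k - 1)*(k^2 - 7*k + 10) = (k - 2)*(k - 1)*(k - 5)
(3) = (v + 3)*(v^4 + 2*v^3 - 11*v^2 - 12*v) = v*(v + 3)*(v^3 + 2*v^2 - 11*v - 12) = v*(v + 3)*(v + 4)*(v^2 - 2*v - 3) = v*(v + 1)*(v + 3)*(v + 4)*(v - 3)
(4) = (y + 4)*(y^4 + 6*y^3 + 7*y^2 - 6*y - 8) = (y + 1)*(y + 4)*(y^3 + 5*y^2 + 2*y - 8) = (y - 1)*(y + 1)*(y + 4)*(y^2 + 6*y + 8) = (y - 1)*(y + 1)*(y + 4)^2*(y + 2)
(5) = (n + 3)*(n^3 - 10*n^2 + 31*n - 30) = (n - 3)*(n + 3)*(n^2 - 7*n + 10) = (n - 5)*(n - 3)*(n + 3)*(n - 2)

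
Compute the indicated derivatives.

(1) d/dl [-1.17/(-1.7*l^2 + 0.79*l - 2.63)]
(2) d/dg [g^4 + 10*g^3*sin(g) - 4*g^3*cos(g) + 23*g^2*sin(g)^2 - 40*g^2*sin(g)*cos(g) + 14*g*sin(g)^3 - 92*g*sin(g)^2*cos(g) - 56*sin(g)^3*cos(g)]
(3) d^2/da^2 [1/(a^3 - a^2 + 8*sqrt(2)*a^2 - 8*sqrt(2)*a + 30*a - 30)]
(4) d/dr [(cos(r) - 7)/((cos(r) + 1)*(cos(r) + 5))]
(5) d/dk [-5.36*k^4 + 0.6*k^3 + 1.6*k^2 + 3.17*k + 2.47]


(1) = (0.9243 - 3.978*l)/(1.7*l^2 - 0.79*l + 2.63)^2
(2) = 4*g^3*sin(g) + 10*g^3*cos(g) + 4*g^3 + 80*g^2*sin(g)^2 + 46*g^2*sin(g)*cos(g) + 30*g^2*sin(g) - 12*g^2*cos(g) - 40*g^2 + 276*g*sin(g)^3 + 42*g*sin(g)^2*cos(g) + 46*g*sin(g)^2 - 80*g*sin(g)*cos(g) - 184*g*sin(g) + 224*sin(g)^4 + 14*sin(g)^3 - 92*sin(g)^2*cos(g) - 168*sin(g)^2
(3) = 2*((-3*a - 8*sqrt(2) + 1)*(a^3 - a^2 + 8*sqrt(2)*a^2 - 8*sqrt(2)*a + 30*a - 30) + (3*a^2 - 2*a + 16*sqrt(2)*a - 8*sqrt(2) + 30)^2)/(a^3 - a^2 + 8*sqrt(2)*a^2 - 8*sqrt(2)*a + 30*a - 30)^3
(4) = (cos(r)^2 - 14*cos(r) - 47)*sin(r)/((cos(r) + 1)^2*(cos(r) + 5)^2)
(5) = -21.44*k^3 + 1.8*k^2 + 3.2*k + 3.17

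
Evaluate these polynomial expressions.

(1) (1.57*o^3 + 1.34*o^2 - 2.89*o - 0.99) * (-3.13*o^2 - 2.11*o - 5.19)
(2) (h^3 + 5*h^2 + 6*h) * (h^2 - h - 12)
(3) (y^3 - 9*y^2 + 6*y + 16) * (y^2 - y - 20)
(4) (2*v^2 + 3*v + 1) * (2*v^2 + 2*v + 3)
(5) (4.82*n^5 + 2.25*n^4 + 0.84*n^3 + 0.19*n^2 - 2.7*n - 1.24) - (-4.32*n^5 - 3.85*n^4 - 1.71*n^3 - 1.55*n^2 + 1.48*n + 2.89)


(1) = -4.9141*o^5 - 7.5069*o^4 - 1.93*o^3 + 2.242*o^2 + 17.088*o + 5.1381
(2) = h^5 + 4*h^4 - 11*h^3 - 66*h^2 - 72*h
(3) = y^5 - 10*y^4 - 5*y^3 + 190*y^2 - 136*y - 320
(4) = 4*v^4 + 10*v^3 + 14*v^2 + 11*v + 3
(5) = 9.14*n^5 + 6.1*n^4 + 2.55*n^3 + 1.74*n^2 - 4.18*n - 4.13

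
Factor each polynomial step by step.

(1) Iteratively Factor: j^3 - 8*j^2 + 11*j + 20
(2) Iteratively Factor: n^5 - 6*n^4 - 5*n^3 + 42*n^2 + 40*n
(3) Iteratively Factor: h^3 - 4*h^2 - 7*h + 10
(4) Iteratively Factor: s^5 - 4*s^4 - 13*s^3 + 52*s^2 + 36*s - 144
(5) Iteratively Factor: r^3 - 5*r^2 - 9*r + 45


(1) = (j + 1)*(j^2 - 9*j + 20) = (j - 5)*(j + 1)*(j - 4)
(2) = (n - 5)*(n^4 - n^3 - 10*n^2 - 8*n) = (n - 5)*(n + 1)*(n^3 - 2*n^2 - 8*n) = n*(n - 5)*(n + 1)*(n^2 - 2*n - 8) = n*(n - 5)*(n - 4)*(n + 1)*(n + 2)
(3) = (h - 5)*(h^2 + h - 2) = (h - 5)*(h + 2)*(h - 1)
(4) = (s + 3)*(s^4 - 7*s^3 + 8*s^2 + 28*s - 48) = (s + 2)*(s + 3)*(s^3 - 9*s^2 + 26*s - 24) = (s - 3)*(s + 2)*(s + 3)*(s^2 - 6*s + 8) = (s - 4)*(s - 3)*(s + 2)*(s + 3)*(s - 2)
(5) = (r - 5)*(r^2 - 9) = (r - 5)*(r + 3)*(r - 3)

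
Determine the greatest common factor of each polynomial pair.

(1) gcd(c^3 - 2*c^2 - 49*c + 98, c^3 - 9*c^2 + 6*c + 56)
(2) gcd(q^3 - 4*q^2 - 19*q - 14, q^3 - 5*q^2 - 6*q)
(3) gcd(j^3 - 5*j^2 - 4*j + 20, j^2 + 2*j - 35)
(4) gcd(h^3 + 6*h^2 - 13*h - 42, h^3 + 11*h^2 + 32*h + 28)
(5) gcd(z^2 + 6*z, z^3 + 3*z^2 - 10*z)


(1) = c - 7
(2) = q + 1
(3) = j - 5
(4) = gcd((h - 3)*(h + 2)*(h + 7), (h + 2)^2*(h + 7)) = h^2 + 9*h + 14
(5) = gcd(z*(z + 6), z*(z - 2)*(z + 5)) = z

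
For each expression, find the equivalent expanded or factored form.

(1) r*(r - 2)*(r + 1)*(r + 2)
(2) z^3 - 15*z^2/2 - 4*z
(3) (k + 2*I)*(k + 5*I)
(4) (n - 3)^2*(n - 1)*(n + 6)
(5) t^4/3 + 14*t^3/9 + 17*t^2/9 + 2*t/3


(1) = r^4 + r^3 - 4*r^2 - 4*r
(2) = z*(z - 8)*(z + 1/2)
(3) = k^2 + 7*I*k - 10
(4) = n^4 - n^3 - 27*n^2 + 81*n - 54
(5) = t*(t/3 + 1)*(t + 2/3)*(t + 1)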